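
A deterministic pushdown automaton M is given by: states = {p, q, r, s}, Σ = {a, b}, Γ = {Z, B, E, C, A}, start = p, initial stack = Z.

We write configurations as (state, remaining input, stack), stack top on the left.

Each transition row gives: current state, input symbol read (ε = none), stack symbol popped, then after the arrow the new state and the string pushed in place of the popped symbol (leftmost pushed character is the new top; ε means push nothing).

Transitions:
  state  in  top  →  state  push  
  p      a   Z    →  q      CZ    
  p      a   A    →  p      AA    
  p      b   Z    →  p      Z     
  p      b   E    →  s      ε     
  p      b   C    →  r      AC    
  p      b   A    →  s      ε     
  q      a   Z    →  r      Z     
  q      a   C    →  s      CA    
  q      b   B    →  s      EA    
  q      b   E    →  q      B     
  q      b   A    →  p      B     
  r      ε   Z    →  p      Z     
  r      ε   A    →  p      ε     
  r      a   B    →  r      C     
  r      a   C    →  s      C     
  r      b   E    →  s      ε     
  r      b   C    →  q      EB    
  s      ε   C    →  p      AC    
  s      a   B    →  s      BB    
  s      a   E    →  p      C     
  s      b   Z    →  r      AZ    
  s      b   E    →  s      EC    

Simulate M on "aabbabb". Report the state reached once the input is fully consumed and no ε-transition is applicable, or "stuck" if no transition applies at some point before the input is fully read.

stuck

(p, aabbabb, Z)
  read a, top Z: go to q, push CZ → (q, abbabb, CZ)
  read a, top C: go to s, push CA → (s, bbabb, CAZ)
  ε-move, top C: go to p, push AC → (p, bbabb, ACAZ)
  read b, top A: go to s, push ε → (s, babb, CAZ)
  ε-move, top C: go to p, push AC → (p, babb, ACAZ)
  read b, top A: go to s, push ε → (s, abb, CAZ)
  ε-move, top C: go to p, push AC → (p, abb, ACAZ)
  read a, top A: go to p, push AA → (p, bb, AACAZ)
  read b, top A: go to s, push ε → (s, b, ACAZ)
No transition for (s, b, top A); M blocks with input b remaining.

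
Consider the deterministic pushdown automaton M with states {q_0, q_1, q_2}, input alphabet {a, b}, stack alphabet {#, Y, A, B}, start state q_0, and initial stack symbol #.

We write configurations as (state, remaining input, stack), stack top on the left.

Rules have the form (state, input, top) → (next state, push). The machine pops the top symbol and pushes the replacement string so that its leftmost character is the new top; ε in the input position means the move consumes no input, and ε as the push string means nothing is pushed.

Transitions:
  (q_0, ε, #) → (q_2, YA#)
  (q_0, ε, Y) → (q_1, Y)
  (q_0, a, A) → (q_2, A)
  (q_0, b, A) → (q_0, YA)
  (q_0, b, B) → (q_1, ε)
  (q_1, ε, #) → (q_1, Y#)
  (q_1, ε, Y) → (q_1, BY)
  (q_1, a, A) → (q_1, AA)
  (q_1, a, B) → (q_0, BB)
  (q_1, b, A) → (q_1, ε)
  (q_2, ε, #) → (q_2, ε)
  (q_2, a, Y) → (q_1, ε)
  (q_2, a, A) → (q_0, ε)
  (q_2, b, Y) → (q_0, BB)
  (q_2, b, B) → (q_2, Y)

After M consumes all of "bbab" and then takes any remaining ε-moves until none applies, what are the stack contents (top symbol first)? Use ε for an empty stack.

(q_0, bbab, #)
  ε-move, top #: go to q_2, push YA# → (q_2, bbab, YA#)
  read b, top Y: go to q_0, push BB → (q_0, bab, BBA#)
  read b, top B: go to q_1, push ε → (q_1, ab, BA#)
  read a, top B: go to q_0, push BB → (q_0, b, BBA#)
  read b, top B: go to q_1, push ε → (q_1, ε, BA#)
All input consumed in state q_1 with stack BA#.

BA#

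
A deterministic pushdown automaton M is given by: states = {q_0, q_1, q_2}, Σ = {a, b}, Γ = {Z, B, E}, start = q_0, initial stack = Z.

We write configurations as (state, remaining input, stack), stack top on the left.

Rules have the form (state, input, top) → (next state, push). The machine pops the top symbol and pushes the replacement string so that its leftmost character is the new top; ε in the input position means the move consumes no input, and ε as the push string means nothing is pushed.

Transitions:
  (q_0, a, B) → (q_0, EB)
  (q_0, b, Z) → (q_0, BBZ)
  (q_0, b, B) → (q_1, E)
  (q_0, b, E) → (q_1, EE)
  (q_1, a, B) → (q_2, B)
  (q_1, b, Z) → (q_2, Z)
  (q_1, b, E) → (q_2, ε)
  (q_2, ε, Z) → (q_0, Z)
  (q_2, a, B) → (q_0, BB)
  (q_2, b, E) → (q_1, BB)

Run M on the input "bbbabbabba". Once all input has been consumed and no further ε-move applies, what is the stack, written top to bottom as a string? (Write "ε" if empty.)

(q_0, bbbabbabba, Z)
  read b, top Z: go to q_0, push BBZ → (q_0, bbabbabba, BBZ)
  read b, top B: go to q_1, push E → (q_1, babbabba, EBZ)
  read b, top E: go to q_2, push ε → (q_2, abbabba, BZ)
  read a, top B: go to q_0, push BB → (q_0, bbabba, BBZ)
  read b, top B: go to q_1, push E → (q_1, babba, EBZ)
  read b, top E: go to q_2, push ε → (q_2, abba, BZ)
  read a, top B: go to q_0, push BB → (q_0, bba, BBZ)
  read b, top B: go to q_1, push E → (q_1, ba, EBZ)
  read b, top E: go to q_2, push ε → (q_2, a, BZ)
  read a, top B: go to q_0, push BB → (q_0, ε, BBZ)
All input consumed in state q_0 with stack BBZ.

BBZ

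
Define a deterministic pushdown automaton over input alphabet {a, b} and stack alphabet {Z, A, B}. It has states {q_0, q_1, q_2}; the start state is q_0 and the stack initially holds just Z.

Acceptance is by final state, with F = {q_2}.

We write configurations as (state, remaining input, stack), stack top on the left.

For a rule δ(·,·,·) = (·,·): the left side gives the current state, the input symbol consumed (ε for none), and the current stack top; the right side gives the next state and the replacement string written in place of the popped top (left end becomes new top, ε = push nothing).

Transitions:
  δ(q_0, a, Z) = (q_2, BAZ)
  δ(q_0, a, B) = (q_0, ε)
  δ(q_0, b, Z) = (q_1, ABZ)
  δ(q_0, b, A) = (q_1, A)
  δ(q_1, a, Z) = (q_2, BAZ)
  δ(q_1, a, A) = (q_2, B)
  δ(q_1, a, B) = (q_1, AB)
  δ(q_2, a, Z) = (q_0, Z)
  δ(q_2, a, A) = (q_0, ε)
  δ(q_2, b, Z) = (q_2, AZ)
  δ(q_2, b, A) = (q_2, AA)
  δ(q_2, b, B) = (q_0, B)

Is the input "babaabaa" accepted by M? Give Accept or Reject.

Reject

(q_0, babaabaa, Z)
  read b, top Z: go to q_1, push ABZ → (q_1, abaabaa, ABZ)
  read a, top A: go to q_2, push B → (q_2, baabaa, BBZ)
  read b, top B: go to q_0, push B → (q_0, aabaa, BBZ)
  read a, top B: go to q_0, push ε → (q_0, abaa, BZ)
  read a, top B: go to q_0, push ε → (q_0, baa, Z)
  read b, top Z: go to q_1, push ABZ → (q_1, aa, ABZ)
  read a, top A: go to q_2, push B → (q_2, a, BBZ)
No transition applies at (q_2, a, BBZ); input not fully consumed.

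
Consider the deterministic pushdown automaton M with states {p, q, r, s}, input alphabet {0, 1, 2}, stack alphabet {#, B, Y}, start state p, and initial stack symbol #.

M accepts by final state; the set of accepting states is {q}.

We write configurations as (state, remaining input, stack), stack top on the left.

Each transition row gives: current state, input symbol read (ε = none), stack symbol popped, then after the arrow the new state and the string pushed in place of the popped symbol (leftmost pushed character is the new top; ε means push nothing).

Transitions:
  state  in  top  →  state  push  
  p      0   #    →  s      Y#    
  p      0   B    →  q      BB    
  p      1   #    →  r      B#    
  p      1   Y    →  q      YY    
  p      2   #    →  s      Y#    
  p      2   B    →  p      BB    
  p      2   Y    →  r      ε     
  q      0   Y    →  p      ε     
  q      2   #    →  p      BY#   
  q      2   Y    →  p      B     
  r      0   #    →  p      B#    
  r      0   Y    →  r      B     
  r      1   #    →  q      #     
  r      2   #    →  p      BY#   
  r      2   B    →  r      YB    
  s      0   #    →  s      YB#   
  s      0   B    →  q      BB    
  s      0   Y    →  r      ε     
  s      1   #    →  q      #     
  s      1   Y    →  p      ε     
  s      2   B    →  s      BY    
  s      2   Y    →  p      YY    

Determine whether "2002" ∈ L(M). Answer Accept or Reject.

(p, 2002, #)
  read 2, top #: go to s, push Y# → (s, 002, Y#)
  read 0, top Y: go to r, push ε → (r, 02, #)
  read 0, top #: go to p, push B# → (p, 2, B#)
  read 2, top B: go to p, push BB → (p, ε, BB#)
All input consumed; state p ∉ F and no further ε-move applies.

Reject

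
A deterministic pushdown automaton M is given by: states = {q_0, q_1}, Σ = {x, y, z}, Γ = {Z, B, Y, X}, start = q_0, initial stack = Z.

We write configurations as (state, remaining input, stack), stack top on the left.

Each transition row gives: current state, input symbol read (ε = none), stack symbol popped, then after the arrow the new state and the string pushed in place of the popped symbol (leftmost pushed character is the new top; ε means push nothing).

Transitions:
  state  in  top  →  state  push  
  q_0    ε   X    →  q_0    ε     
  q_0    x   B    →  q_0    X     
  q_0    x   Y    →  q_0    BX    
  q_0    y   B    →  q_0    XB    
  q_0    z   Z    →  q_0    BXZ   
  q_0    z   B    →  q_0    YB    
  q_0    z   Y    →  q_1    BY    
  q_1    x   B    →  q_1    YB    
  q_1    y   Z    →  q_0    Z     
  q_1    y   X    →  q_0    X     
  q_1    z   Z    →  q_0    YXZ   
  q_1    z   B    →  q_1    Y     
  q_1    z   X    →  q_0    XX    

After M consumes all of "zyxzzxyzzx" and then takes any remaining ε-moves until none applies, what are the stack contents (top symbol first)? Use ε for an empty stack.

(q_0, zyxzzxyzzx, Z)
  read z, top Z: go to q_0, push BXZ → (q_0, yxzzxyzzx, BXZ)
  read y, top B: go to q_0, push XB → (q_0, xzzxyzzx, XBXZ)
  ε-move, top X: go to q_0, push ε → (q_0, xzzxyzzx, BXZ)
  read x, top B: go to q_0, push X → (q_0, zzxyzzx, XXZ)
  ε-move, top X: go to q_0, push ε → (q_0, zzxyzzx, XZ)
  ε-move, top X: go to q_0, push ε → (q_0, zzxyzzx, Z)
  read z, top Z: go to q_0, push BXZ → (q_0, zxyzzx, BXZ)
  read z, top B: go to q_0, push YB → (q_0, xyzzx, YBXZ)
  read x, top Y: go to q_0, push BX → (q_0, yzzx, BXBXZ)
  read y, top B: go to q_0, push XB → (q_0, zzx, XBXBXZ)
  ε-move, top X: go to q_0, push ε → (q_0, zzx, BXBXZ)
  read z, top B: go to q_0, push YB → (q_0, zx, YBXBXZ)
  read z, top Y: go to q_1, push BY → (q_1, x, BYBXBXZ)
  read x, top B: go to q_1, push YB → (q_1, ε, YBYBXBXZ)
All input consumed in state q_1 with stack YBYBXBXZ.

YBYBXBXZ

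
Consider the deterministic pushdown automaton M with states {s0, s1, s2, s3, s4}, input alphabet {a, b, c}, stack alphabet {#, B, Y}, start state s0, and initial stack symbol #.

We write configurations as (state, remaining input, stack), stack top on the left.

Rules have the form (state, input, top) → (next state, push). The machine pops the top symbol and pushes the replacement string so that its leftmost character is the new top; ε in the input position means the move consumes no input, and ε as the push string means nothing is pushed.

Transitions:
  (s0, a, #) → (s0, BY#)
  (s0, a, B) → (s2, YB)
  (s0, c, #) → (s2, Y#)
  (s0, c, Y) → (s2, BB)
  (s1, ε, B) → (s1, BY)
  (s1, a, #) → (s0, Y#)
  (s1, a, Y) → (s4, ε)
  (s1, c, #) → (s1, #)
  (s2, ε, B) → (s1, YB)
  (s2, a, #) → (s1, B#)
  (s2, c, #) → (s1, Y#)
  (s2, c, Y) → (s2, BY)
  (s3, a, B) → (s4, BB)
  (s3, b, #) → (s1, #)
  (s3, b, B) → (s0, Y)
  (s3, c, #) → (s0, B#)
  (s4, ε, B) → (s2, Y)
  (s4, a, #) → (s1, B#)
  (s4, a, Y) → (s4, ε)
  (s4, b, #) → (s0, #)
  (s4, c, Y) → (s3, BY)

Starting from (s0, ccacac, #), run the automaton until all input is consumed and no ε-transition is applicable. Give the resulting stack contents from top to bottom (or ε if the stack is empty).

YBYYY#

(s0, ccacac, #)
  read c, top #: go to s2, push Y# → (s2, cacac, Y#)
  read c, top Y: go to s2, push BY → (s2, acac, BY#)
  ε-move, top B: go to s1, push YB → (s1, acac, YBY#)
  read a, top Y: go to s4, push ε → (s4, cac, BY#)
  ε-move, top B: go to s2, push Y → (s2, cac, YY#)
  read c, top Y: go to s2, push BY → (s2, ac, BYY#)
  ε-move, top B: go to s1, push YB → (s1, ac, YBYY#)
  read a, top Y: go to s4, push ε → (s4, c, BYY#)
  ε-move, top B: go to s2, push Y → (s2, c, YYY#)
  read c, top Y: go to s2, push BY → (s2, ε, BYYY#)
  ε-move, top B: go to s1, push YB → (s1, ε, YBYYY#)
All input consumed in state s1 with stack YBYYY#.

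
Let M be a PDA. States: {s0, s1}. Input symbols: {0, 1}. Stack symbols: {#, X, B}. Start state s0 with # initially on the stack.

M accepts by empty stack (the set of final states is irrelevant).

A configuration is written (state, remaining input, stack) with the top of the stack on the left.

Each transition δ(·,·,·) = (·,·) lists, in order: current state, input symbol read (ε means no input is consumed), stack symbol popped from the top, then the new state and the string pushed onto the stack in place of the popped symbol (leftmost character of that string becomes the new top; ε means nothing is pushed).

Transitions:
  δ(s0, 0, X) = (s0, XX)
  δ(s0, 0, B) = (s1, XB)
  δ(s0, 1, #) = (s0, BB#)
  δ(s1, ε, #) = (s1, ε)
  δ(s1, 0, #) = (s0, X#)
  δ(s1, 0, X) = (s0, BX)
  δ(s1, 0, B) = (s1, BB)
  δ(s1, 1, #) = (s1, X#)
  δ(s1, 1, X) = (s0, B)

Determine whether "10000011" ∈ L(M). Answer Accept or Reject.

No computation consumes all input and empties the stack.

Reject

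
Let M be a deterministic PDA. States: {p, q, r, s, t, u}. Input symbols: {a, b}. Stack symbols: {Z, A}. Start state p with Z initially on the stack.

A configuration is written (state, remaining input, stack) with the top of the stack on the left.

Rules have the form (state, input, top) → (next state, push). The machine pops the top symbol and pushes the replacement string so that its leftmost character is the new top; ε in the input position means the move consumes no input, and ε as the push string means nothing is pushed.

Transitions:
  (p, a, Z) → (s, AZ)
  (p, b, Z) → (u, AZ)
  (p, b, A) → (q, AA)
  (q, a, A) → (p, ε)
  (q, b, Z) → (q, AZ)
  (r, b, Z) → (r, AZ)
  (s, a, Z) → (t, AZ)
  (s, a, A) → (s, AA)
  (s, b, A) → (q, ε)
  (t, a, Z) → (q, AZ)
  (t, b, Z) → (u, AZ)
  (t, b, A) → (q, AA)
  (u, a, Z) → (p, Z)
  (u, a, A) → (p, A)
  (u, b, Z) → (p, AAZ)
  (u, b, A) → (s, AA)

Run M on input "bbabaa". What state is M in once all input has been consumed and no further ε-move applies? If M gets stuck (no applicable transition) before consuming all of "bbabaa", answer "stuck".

(p, bbabaa, Z) ⊢ (u, babaa, AZ) ⊢ (s, abaa, AAZ) ⊢ (s, baa, AAAZ) ⊢ (q, aa, AAZ) ⊢ (p, a, AZ)
No transition for (p, a, top A); M blocks with input a remaining.

stuck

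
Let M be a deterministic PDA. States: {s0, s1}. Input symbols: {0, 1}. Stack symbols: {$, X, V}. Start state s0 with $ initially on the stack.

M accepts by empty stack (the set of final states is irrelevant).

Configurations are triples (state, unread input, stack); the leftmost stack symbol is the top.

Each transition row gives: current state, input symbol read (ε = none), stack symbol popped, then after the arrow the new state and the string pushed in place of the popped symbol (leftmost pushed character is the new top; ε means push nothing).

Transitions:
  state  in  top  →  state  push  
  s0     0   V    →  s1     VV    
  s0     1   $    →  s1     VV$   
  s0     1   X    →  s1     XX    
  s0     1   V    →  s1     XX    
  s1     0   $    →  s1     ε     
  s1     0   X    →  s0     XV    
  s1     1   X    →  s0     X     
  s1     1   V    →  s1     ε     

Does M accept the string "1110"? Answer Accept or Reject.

(s0, 1110, $) ⊢ (s1, 110, VV$) ⊢ (s1, 10, V$) ⊢ (s1, 0, $) ⊢ (s1, ε, ε)
All input consumed and the stack is empty.

Accept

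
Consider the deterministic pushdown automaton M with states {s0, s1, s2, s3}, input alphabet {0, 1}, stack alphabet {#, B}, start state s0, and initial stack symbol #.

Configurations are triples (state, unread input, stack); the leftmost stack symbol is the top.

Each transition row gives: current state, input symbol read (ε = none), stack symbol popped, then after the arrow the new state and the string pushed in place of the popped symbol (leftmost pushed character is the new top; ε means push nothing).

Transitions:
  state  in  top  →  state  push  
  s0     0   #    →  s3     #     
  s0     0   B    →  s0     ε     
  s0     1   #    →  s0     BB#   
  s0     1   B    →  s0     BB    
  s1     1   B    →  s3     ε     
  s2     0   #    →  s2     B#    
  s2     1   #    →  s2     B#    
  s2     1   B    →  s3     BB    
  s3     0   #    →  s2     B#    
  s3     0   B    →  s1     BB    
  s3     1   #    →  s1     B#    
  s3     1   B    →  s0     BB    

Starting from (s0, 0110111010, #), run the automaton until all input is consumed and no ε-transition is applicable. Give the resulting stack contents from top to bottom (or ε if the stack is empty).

(s0, 0110111010, #) ⊢ (s3, 110111010, #) ⊢ (s1, 10111010, B#) ⊢ (s3, 0111010, #) ⊢ (s2, 111010, B#) ⊢ (s3, 11010, BB#) ⊢ (s0, 1010, BBB#) ⊢ (s0, 010, BBBB#) ⊢ (s0, 10, BBB#) ⊢ (s0, 0, BBBB#) ⊢ (s0, ε, BBB#)
All input consumed in state s0 with stack BBB#.

BBB#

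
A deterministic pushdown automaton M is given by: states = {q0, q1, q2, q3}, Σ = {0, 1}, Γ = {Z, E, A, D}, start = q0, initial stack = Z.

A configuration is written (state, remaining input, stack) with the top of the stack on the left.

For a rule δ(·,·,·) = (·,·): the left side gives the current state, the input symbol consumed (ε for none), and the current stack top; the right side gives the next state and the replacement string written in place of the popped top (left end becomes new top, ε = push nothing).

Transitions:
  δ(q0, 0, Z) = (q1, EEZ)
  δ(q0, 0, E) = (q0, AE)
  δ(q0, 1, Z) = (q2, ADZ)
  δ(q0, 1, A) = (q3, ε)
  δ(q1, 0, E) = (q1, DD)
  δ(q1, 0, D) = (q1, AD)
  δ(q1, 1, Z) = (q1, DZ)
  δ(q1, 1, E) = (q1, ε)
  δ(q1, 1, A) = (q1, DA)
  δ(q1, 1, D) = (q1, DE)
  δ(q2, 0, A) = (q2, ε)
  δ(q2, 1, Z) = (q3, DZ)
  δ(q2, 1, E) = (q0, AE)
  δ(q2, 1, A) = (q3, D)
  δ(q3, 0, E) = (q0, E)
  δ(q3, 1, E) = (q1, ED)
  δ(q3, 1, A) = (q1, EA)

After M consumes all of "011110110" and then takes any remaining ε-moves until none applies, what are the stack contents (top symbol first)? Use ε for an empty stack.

ADEADEZ

(q0, 011110110, Z) ⊢ (q1, 11110110, EEZ) ⊢ (q1, 1110110, EZ) ⊢ (q1, 110110, Z) ⊢ (q1, 10110, DZ) ⊢ (q1, 0110, DEZ) ⊢ (q1, 110, ADEZ) ⊢ (q1, 10, DADEZ) ⊢ (q1, 0, DEADEZ) ⊢ (q1, ε, ADEADEZ)
All input consumed in state q1 with stack ADEADEZ.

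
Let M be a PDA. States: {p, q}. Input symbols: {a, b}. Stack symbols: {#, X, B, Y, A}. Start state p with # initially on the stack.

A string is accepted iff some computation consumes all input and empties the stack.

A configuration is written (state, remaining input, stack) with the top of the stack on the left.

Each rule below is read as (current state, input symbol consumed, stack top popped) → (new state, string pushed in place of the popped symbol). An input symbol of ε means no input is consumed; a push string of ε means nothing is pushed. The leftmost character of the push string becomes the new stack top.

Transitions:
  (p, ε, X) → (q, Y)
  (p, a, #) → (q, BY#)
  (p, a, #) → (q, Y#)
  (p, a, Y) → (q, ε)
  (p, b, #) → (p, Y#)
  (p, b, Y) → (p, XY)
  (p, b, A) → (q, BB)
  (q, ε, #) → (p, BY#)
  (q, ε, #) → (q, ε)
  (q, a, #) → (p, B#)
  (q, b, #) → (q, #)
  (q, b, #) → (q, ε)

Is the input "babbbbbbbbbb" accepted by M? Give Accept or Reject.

Accept

One accepting computation: (p, babbbbbbbbbb, #) ⊢ (p, abbbbbbbbbb, Y#) ⊢ (q, bbbbbbbbbb, #) ⊢ (q, bbbbbbbbb, #) ⊢ (q, bbbbbbbb, #) ⊢ (q, bbbbbbb, #) ⊢ (q, bbbbbb, #) ⊢ (q, bbbbb, #) ⊢ (q, bbbb, #) ⊢ (q, bbb, #) ⊢ (q, bb, #) ⊢ (q, b, #) ⊢ (q, ε, ε)
All input consumed and the stack is empty.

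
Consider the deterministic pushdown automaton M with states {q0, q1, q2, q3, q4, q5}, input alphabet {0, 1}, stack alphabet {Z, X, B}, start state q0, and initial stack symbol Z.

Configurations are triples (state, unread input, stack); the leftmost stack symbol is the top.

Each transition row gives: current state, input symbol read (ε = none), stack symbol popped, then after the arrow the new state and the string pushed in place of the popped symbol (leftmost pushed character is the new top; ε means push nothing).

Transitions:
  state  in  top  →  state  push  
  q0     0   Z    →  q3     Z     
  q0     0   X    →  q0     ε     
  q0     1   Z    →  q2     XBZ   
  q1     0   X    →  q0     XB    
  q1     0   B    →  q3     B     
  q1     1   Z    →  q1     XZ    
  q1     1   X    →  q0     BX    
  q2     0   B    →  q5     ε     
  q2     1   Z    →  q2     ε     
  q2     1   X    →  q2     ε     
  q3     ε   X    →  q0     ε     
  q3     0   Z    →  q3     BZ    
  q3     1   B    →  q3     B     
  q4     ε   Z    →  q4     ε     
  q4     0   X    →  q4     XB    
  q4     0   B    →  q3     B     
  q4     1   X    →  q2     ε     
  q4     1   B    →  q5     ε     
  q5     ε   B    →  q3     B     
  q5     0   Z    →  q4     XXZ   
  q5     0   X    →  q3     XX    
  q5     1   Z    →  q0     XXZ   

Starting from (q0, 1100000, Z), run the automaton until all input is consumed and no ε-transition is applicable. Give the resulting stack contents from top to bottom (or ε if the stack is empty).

(q0, 1100000, Z)
  read 1, top Z: go to q2, push XBZ → (q2, 100000, XBZ)
  read 1, top X: go to q2, push ε → (q2, 00000, BZ)
  read 0, top B: go to q5, push ε → (q5, 0000, Z)
  read 0, top Z: go to q4, push XXZ → (q4, 000, XXZ)
  read 0, top X: go to q4, push XB → (q4, 00, XBXZ)
  read 0, top X: go to q4, push XB → (q4, 0, XBBXZ)
  read 0, top X: go to q4, push XB → (q4, ε, XBBBXZ)
All input consumed in state q4 with stack XBBBXZ.

XBBBXZ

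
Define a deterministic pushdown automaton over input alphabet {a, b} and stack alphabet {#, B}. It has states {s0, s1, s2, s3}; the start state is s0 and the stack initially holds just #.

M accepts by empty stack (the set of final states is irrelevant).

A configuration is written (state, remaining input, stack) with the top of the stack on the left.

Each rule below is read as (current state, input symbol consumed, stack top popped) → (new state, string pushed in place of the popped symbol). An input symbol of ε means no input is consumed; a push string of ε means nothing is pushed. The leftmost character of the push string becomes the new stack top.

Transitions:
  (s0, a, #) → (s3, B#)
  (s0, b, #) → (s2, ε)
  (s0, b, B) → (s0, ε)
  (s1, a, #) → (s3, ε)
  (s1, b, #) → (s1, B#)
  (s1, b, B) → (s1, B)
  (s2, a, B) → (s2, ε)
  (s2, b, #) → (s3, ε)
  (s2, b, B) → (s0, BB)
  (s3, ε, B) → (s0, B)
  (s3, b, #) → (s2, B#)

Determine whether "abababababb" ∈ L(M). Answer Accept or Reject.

Accept

(s0, abababababb, #)
  read a, top #: go to s3, push B# → (s3, bababababb, B#)
  ε-move, top B: go to s0, push B → (s0, bababababb, B#)
  read b, top B: go to s0, push ε → (s0, ababababb, #)
  read a, top #: go to s3, push B# → (s3, babababb, B#)
  ε-move, top B: go to s0, push B → (s0, babababb, B#)
  read b, top B: go to s0, push ε → (s0, abababb, #)
  read a, top #: go to s3, push B# → (s3, bababb, B#)
  ε-move, top B: go to s0, push B → (s0, bababb, B#)
  read b, top B: go to s0, push ε → (s0, ababb, #)
  read a, top #: go to s3, push B# → (s3, babb, B#)
  ε-move, top B: go to s0, push B → (s0, babb, B#)
  read b, top B: go to s0, push ε → (s0, abb, #)
  read a, top #: go to s3, push B# → (s3, bb, B#)
  ε-move, top B: go to s0, push B → (s0, bb, B#)
  read b, top B: go to s0, push ε → (s0, b, #)
  read b, top #: go to s2, push ε → (s2, ε, ε)
All input consumed and the stack is empty.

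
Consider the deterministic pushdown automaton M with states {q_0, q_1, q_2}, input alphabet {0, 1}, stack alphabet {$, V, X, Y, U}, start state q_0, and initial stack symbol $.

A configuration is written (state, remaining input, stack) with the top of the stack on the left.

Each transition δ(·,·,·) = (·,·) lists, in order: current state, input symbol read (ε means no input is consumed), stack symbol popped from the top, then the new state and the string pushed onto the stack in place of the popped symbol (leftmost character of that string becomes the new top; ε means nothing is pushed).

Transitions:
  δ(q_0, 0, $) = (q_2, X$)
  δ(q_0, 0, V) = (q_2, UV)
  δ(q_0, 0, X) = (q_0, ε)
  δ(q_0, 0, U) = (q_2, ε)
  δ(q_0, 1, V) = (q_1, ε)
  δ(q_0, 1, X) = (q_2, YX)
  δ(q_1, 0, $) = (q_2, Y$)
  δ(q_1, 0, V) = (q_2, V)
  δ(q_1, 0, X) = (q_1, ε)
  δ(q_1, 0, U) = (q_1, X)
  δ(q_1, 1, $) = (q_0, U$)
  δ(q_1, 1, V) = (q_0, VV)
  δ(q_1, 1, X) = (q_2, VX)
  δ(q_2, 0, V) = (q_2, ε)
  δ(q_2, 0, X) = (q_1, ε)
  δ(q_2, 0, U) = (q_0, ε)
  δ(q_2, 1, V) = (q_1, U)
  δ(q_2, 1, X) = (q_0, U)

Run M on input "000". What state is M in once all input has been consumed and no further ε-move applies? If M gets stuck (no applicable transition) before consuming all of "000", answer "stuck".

q_2

(q_0, 000, $)
  read 0, top $: go to q_2, push X$ → (q_2, 00, X$)
  read 0, top X: go to q_1, push ε → (q_1, 0, $)
  read 0, top $: go to q_2, push Y$ → (q_2, ε, Y$)
All input consumed; M is in state q_2.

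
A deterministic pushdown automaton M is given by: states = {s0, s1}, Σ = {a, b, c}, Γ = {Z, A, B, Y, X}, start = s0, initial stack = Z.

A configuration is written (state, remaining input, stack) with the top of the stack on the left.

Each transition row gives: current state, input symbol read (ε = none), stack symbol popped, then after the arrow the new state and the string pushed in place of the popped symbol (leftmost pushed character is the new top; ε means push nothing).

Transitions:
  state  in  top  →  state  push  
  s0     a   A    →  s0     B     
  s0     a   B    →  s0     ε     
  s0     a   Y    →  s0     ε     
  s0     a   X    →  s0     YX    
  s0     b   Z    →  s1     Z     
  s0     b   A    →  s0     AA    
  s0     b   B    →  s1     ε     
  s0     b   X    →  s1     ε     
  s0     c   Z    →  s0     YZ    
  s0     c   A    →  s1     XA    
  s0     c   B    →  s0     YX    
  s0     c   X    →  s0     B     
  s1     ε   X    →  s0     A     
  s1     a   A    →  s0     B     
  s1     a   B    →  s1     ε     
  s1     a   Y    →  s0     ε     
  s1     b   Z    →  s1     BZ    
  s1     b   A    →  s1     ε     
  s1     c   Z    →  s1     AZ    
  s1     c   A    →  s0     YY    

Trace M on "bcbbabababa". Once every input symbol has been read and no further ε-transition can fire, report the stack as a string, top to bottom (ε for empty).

Z

(s0, bcbbabababa, Z) ⊢ (s1, cbbabababa, Z) ⊢ (s1, bbabababa, AZ) ⊢ (s1, babababa, Z) ⊢ (s1, abababa, BZ) ⊢ (s1, bababa, Z) ⊢ (s1, ababa, BZ) ⊢ (s1, baba, Z) ⊢ (s1, aba, BZ) ⊢ (s1, ba, Z) ⊢ (s1, a, BZ) ⊢ (s1, ε, Z)
All input consumed in state s1 with stack Z.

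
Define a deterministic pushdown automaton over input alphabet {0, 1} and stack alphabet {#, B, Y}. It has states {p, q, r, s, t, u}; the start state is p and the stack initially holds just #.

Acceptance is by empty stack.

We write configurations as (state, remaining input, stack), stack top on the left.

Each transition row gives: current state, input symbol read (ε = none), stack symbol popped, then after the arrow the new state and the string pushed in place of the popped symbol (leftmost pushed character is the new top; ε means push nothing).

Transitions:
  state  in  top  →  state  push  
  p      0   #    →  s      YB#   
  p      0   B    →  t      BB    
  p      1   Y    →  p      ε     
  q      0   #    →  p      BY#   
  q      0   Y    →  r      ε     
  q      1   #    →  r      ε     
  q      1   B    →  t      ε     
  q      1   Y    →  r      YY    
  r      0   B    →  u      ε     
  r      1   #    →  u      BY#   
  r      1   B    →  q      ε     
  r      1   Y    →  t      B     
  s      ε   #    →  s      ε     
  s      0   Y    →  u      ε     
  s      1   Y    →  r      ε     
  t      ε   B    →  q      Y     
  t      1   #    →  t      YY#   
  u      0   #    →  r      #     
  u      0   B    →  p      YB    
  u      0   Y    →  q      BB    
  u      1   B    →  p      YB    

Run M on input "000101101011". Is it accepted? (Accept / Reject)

Accept

(p, 000101101011, #)
  read 0, top #: go to s, push YB# → (s, 00101101011, YB#)
  read 0, top Y: go to u, push ε → (u, 0101101011, B#)
  read 0, top B: go to p, push YB → (p, 101101011, YB#)
  read 1, top Y: go to p, push ε → (p, 01101011, B#)
  read 0, top B: go to t, push BB → (t, 1101011, BB#)
  ε-move, top B: go to q, push Y → (q, 1101011, YB#)
  read 1, top Y: go to r, push YY → (r, 101011, YYB#)
  read 1, top Y: go to t, push B → (t, 01011, BYB#)
  ε-move, top B: go to q, push Y → (q, 01011, YYB#)
  read 0, top Y: go to r, push ε → (r, 1011, YB#)
  read 1, top Y: go to t, push B → (t, 011, BB#)
  ε-move, top B: go to q, push Y → (q, 011, YB#)
  read 0, top Y: go to r, push ε → (r, 11, B#)
  read 1, top B: go to q, push ε → (q, 1, #)
  read 1, top #: go to r, push ε → (r, ε, ε)
All input consumed and the stack is empty.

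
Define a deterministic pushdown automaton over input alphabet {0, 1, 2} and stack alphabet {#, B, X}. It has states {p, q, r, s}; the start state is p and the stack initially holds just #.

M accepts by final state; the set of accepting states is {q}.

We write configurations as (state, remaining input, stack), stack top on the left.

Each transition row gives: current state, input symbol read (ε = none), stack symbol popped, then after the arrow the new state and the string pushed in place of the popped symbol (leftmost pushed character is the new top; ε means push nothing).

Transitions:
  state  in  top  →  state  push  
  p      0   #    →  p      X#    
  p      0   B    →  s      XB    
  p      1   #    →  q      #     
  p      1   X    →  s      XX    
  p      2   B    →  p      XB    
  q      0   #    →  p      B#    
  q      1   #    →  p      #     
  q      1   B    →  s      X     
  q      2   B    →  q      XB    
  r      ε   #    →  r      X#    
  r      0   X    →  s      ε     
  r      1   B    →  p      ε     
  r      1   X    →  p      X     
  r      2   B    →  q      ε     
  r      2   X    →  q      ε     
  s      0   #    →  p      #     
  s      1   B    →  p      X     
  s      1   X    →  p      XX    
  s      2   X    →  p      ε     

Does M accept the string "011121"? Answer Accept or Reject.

Reject

(p, 011121, #) ⊢ (p, 11121, X#) ⊢ (s, 1121, XX#) ⊢ (p, 121, XXX#) ⊢ (s, 21, XXXX#) ⊢ (p, 1, XXX#) ⊢ (s, ε, XXXX#)
All input consumed; state s ∉ F and no further ε-move applies.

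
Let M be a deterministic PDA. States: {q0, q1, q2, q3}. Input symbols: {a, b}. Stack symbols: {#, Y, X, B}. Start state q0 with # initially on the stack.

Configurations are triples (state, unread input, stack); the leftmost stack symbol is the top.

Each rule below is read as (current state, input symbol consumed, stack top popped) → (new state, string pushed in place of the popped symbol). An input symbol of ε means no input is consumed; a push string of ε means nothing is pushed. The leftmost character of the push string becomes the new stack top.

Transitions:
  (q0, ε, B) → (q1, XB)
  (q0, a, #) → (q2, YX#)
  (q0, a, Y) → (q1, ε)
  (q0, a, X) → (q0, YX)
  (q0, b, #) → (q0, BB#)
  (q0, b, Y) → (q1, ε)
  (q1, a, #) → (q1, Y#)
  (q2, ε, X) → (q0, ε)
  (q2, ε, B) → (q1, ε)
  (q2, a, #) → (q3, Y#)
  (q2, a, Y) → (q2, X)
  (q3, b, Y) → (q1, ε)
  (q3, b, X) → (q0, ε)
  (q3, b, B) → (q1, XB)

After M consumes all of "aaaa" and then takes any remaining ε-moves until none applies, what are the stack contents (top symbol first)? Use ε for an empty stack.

X#

(q0, aaaa, #)
  read a, top #: go to q2, push YX# → (q2, aaa, YX#)
  read a, top Y: go to q2, push X → (q2, aa, XX#)
  ε-move, top X: go to q0, push ε → (q0, aa, X#)
  read a, top X: go to q0, push YX → (q0, a, YX#)
  read a, top Y: go to q1, push ε → (q1, ε, X#)
All input consumed in state q1 with stack X#.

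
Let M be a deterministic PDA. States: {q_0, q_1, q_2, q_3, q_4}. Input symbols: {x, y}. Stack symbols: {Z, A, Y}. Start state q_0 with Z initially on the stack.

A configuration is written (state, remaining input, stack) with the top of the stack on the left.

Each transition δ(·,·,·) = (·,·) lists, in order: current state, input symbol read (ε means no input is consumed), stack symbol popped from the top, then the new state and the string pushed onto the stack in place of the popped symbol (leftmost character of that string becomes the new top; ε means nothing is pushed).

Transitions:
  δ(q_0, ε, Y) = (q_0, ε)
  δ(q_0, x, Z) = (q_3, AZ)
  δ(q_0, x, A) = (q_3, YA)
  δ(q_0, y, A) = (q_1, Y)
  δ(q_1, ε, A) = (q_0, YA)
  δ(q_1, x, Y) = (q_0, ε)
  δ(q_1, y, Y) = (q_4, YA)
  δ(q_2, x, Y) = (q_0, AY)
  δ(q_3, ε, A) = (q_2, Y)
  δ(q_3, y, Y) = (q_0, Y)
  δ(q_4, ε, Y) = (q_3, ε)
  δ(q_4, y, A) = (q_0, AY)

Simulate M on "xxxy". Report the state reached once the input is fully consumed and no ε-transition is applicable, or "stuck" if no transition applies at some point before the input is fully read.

q_0

(q_0, xxxy, Z)
  read x, top Z: go to q_3, push AZ → (q_3, xxy, AZ)
  ε-move, top A: go to q_2, push Y → (q_2, xxy, YZ)
  read x, top Y: go to q_0, push AY → (q_0, xy, AYZ)
  read x, top A: go to q_3, push YA → (q_3, y, YAYZ)
  read y, top Y: go to q_0, push Y → (q_0, ε, YAYZ)
  ε-move, top Y: go to q_0, push ε → (q_0, ε, AYZ)
All input consumed; M is in state q_0.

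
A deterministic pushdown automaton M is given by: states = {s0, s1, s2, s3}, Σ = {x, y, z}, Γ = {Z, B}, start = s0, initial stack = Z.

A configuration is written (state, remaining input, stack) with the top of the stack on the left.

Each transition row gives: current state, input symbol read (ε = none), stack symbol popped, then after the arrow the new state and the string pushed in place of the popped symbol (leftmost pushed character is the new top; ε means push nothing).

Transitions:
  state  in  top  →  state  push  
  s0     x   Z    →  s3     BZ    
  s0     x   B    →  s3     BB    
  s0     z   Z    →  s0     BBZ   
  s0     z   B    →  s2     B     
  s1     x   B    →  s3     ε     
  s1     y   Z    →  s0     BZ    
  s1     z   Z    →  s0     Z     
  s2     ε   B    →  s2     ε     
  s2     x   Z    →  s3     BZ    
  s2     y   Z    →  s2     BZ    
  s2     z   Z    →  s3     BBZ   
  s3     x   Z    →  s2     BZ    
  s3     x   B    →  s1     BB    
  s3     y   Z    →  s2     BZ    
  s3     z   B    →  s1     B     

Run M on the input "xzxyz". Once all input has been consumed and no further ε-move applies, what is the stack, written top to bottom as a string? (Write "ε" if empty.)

BBZ

(s0, xzxyz, Z)
  read x, top Z: go to s3, push BZ → (s3, zxyz, BZ)
  read z, top B: go to s1, push B → (s1, xyz, BZ)
  read x, top B: go to s3, push ε → (s3, yz, Z)
  read y, top Z: go to s2, push BZ → (s2, z, BZ)
  ε-move, top B: go to s2, push ε → (s2, z, Z)
  read z, top Z: go to s3, push BBZ → (s3, ε, BBZ)
All input consumed in state s3 with stack BBZ.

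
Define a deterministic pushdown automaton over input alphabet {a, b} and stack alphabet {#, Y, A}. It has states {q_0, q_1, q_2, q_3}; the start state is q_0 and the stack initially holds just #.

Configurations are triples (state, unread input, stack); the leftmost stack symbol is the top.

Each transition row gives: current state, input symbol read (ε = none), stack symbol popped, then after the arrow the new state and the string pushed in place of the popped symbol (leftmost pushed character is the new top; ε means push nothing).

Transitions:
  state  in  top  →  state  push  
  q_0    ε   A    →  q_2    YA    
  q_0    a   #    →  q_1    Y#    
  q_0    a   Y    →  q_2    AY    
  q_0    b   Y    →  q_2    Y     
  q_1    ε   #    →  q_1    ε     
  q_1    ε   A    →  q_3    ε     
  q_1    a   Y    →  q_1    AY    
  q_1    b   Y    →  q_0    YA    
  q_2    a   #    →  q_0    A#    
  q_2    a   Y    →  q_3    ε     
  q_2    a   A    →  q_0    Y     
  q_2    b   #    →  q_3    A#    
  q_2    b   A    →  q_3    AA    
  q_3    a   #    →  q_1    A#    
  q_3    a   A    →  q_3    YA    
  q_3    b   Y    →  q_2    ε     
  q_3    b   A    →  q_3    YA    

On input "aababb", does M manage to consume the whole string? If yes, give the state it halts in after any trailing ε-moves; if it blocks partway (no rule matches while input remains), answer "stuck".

stuck

(q_0, aababb, #) ⊢ (q_1, ababb, Y#) ⊢ (q_1, babb, AY#) ⊢ (q_3, babb, Y#) ⊢ (q_2, abb, #) ⊢ (q_0, bb, A#) ⊢ (q_2, bb, YA#)
No transition for (q_2, b, top Y); M blocks with input bb remaining.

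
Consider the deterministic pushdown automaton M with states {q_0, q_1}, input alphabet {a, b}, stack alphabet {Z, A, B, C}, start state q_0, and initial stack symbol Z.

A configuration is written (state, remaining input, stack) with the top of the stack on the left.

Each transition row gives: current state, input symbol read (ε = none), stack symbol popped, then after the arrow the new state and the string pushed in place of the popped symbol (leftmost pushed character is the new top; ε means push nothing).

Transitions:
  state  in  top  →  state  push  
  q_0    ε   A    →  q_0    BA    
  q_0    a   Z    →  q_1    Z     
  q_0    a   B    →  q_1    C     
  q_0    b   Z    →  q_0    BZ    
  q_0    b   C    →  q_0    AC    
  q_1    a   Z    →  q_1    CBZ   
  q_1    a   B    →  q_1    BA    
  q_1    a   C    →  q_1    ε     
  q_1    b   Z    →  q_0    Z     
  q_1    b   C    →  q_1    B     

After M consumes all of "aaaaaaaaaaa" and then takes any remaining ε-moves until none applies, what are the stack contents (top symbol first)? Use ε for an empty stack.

(q_0, aaaaaaaaaaa, Z)
  read a, top Z: go to q_1, push Z → (q_1, aaaaaaaaaa, Z)
  read a, top Z: go to q_1, push CBZ → (q_1, aaaaaaaaa, CBZ)
  read a, top C: go to q_1, push ε → (q_1, aaaaaaaa, BZ)
  read a, top B: go to q_1, push BA → (q_1, aaaaaaa, BAZ)
  read a, top B: go to q_1, push BA → (q_1, aaaaaa, BAAZ)
  read a, top B: go to q_1, push BA → (q_1, aaaaa, BAAAZ)
  read a, top B: go to q_1, push BA → (q_1, aaaa, BAAAAZ)
  read a, top B: go to q_1, push BA → (q_1, aaa, BAAAAAZ)
  read a, top B: go to q_1, push BA → (q_1, aa, BAAAAAAZ)
  read a, top B: go to q_1, push BA → (q_1, a, BAAAAAAAZ)
  read a, top B: go to q_1, push BA → (q_1, ε, BAAAAAAAAZ)
All input consumed in state q_1 with stack BAAAAAAAAZ.

BAAAAAAAAZ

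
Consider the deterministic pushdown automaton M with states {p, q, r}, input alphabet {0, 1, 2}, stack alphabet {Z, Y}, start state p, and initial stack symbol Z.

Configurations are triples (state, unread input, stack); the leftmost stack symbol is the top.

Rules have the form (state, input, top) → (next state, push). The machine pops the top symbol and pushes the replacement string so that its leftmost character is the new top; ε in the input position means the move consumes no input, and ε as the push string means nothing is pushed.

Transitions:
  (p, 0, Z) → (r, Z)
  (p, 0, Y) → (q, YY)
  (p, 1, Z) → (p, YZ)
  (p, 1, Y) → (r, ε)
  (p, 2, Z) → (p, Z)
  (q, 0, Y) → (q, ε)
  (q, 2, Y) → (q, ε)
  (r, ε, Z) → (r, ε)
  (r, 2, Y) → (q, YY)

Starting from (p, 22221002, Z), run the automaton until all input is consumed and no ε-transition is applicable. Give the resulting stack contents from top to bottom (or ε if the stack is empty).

Z

(p, 22221002, Z)
  read 2, top Z: go to p, push Z → (p, 2221002, Z)
  read 2, top Z: go to p, push Z → (p, 221002, Z)
  read 2, top Z: go to p, push Z → (p, 21002, Z)
  read 2, top Z: go to p, push Z → (p, 1002, Z)
  read 1, top Z: go to p, push YZ → (p, 002, YZ)
  read 0, top Y: go to q, push YY → (q, 02, YYZ)
  read 0, top Y: go to q, push ε → (q, 2, YZ)
  read 2, top Y: go to q, push ε → (q, ε, Z)
All input consumed in state q with stack Z.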